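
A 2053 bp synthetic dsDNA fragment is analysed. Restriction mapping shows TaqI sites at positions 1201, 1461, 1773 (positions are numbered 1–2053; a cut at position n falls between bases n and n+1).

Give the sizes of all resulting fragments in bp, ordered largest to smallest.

Linear molecule, 3 cuts → 4 fragments:
  1201 − 0 = 1201 bp
  1461 − 1201 = 260 bp
  1773 − 1461 = 312 bp
  2053 − 1773 = 280 bp
Sorted largest to smallest: 1201, 312, 280, 260 bp.

1201, 312, 280, 260 bp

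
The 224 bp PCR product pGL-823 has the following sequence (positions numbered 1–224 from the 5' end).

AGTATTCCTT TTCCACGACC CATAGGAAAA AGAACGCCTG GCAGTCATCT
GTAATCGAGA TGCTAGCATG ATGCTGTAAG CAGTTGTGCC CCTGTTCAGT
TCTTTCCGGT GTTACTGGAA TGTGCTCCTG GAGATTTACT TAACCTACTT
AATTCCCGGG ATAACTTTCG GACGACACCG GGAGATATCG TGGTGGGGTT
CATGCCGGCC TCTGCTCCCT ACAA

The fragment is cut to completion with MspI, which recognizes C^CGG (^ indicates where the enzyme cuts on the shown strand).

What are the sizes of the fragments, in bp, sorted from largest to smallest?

106, 50, 27, 22, 19 bp

MspI sites (CCGG) start at positions 106, 156, 178, 205.
MspI cuts after the first base of each site, so after positions 106, 156, 178, 205.
Linear molecule, 4 cuts → 5 fragments:
  1–106 → 106 bp
  107–156 → 50 bp
  157–178 → 22 bp
  179–205 → 27 bp
  206–224 → 19 bp
Sorted largest to smallest: 106, 50, 27, 22, 19 bp.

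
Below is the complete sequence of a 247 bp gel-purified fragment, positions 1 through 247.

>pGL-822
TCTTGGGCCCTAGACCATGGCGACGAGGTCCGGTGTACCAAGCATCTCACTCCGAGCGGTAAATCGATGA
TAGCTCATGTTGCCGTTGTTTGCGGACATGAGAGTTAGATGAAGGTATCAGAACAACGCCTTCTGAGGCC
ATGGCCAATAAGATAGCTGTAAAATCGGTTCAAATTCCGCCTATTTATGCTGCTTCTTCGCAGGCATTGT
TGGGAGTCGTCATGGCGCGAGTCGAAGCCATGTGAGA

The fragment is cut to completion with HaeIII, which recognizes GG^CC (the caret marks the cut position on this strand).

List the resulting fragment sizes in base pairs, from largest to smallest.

131, 103, 7, 6 bp

HaeIII sites (GGCC) start at positions 6, 137, 143.
HaeIII cuts after base 2 of each site, so after positions 7, 138, 144.
Linear molecule, 3 cuts → 4 fragments:
  1–7 → 7 bp
  8–138 → 131 bp
  139–144 → 6 bp
  145–247 → 103 bp
Sorted largest to smallest: 131, 103, 7, 6 bp.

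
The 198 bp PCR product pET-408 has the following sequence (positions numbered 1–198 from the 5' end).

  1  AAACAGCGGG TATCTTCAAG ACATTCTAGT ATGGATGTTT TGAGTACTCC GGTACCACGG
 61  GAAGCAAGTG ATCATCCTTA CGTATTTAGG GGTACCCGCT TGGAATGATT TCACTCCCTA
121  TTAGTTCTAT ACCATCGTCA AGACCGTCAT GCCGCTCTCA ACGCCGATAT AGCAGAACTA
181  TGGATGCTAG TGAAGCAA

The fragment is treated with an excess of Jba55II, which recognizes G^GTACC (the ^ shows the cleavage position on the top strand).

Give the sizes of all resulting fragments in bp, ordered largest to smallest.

107, 51, 40 bp

Jba55II sites (GGTACC) start at positions 51, 91.
Jba55II cuts after the first base of each site, so after positions 51, 91.
Linear molecule, 2 cuts → 3 fragments:
  1–51 → 51 bp
  52–91 → 40 bp
  92–198 → 107 bp
Sorted largest to smallest: 107, 51, 40 bp.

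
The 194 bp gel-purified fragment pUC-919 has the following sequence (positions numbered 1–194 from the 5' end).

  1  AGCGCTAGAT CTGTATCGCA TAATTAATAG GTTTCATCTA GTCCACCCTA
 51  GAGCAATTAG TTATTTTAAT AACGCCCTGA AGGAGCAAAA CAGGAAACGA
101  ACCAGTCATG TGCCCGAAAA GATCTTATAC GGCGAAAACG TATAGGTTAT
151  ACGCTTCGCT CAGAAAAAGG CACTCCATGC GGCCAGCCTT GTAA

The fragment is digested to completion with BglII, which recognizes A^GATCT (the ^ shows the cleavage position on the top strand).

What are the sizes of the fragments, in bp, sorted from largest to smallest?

BglII sites (AGATCT) start at positions 7, 120.
BglII cuts after the first base of each site, so after positions 7, 120.
Linear molecule, 2 cuts → 3 fragments:
  1–7 → 7 bp
  8–120 → 113 bp
  121–194 → 74 bp
Sorted largest to smallest: 113, 74, 7 bp.

113, 74, 7 bp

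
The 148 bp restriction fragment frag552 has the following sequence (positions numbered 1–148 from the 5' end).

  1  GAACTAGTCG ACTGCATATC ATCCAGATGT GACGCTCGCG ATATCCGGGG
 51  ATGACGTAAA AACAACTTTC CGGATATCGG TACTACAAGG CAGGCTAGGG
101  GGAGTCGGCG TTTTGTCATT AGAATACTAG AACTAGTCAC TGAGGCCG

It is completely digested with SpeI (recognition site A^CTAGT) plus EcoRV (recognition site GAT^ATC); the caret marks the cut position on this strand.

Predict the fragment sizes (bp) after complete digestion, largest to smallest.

SpeI sites (ACTAGT) start at positions 3, 132.
SpeI cuts after the first base of each site, so after positions 3, 132.
EcoRV sites (GATATC) start at positions 40, 73.
EcoRV cuts after base 3 of each site, so after positions 42, 75.
Combined cut positions: 3, 42, 75, 132.
Linear molecule, 4 cuts → 5 fragments:
  1–3 → 3 bp
  4–42 → 39 bp
  43–75 → 33 bp
  76–132 → 57 bp
  133–148 → 16 bp
Sorted largest to smallest: 57, 39, 33, 16, 3 bp.

57, 39, 33, 16, 3 bp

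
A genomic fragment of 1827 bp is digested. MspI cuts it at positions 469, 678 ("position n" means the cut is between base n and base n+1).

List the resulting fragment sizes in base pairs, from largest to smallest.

1149, 469, 209 bp

Linear molecule, 2 cuts → 3 fragments:
  469 − 0 = 469 bp
  678 − 469 = 209 bp
  1827 − 678 = 1149 bp
Sorted largest to smallest: 1149, 469, 209 bp.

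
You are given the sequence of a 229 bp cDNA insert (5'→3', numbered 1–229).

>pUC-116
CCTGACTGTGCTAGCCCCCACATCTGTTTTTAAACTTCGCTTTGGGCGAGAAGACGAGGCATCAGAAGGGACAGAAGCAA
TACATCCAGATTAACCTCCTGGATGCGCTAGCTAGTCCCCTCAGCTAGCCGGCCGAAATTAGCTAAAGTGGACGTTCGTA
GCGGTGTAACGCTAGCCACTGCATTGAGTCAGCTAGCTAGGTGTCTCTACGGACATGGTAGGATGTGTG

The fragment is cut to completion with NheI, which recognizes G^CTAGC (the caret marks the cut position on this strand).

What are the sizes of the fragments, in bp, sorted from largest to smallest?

NheI sites (GCTAGC) start at positions 10, 107, 124, 171, 192.
NheI cuts after the first base of each site, so after positions 10, 107, 124, 171, 192.
Linear molecule, 5 cuts → 6 fragments:
  1–10 → 10 bp
  11–107 → 97 bp
  108–124 → 17 bp
  125–171 → 47 bp
  172–192 → 21 bp
  193–229 → 37 bp
Sorted largest to smallest: 97, 47, 37, 21, 17, 10 bp.

97, 47, 37, 21, 17, 10 bp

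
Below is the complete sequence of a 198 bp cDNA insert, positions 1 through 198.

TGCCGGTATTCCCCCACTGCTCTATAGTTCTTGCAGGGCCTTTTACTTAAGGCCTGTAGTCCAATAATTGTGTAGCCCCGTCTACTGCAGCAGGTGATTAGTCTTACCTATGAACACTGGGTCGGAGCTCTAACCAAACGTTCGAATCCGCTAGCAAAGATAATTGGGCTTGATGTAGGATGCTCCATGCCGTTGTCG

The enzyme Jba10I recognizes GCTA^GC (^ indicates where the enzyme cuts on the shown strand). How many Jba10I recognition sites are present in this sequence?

GCTAGC occurs starting at position 150.
Jba10I cuts at 1 site.

1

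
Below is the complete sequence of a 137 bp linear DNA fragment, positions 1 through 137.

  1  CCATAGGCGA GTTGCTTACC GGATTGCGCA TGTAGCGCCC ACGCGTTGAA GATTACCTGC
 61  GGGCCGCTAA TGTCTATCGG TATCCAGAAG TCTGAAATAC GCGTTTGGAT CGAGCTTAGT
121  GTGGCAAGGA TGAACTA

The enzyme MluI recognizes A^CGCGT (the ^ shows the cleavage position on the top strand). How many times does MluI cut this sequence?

ACGCGT occurs starting at positions 41, 99.
MluI cuts at 2 sites.

2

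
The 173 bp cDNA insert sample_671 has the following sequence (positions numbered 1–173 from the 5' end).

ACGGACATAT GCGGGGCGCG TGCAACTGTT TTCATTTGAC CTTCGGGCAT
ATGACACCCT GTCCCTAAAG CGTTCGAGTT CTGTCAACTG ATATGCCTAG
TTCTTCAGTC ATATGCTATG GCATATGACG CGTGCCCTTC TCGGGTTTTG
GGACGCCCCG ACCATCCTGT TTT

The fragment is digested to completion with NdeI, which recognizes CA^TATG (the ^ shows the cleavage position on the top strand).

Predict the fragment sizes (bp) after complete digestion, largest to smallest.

62, 50, 42, 12, 7 bp

NdeI sites (CATATG) start at positions 6, 48, 110, 122.
NdeI cuts after base 2 of each site, so after positions 7, 49, 111, 123.
Linear molecule, 4 cuts → 5 fragments:
  1–7 → 7 bp
  8–49 → 42 bp
  50–111 → 62 bp
  112–123 → 12 bp
  124–173 → 50 bp
Sorted largest to smallest: 62, 50, 42, 12, 7 bp.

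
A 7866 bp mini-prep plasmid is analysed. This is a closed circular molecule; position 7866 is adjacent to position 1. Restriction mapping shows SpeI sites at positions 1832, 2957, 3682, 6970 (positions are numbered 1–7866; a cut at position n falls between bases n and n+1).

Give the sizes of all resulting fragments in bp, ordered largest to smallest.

Circular molecule, 4 cuts → 4 fragments:
  2957 − 1832 = 1125 bp
  3682 − 2957 = 725 bp
  6970 − 3682 = 3288 bp
  wrap: 7866 − 6970 + 1832 = 2728 bp
Sorted largest to smallest: 3288, 2728, 1125, 725 bp.

3288, 2728, 1125, 725 bp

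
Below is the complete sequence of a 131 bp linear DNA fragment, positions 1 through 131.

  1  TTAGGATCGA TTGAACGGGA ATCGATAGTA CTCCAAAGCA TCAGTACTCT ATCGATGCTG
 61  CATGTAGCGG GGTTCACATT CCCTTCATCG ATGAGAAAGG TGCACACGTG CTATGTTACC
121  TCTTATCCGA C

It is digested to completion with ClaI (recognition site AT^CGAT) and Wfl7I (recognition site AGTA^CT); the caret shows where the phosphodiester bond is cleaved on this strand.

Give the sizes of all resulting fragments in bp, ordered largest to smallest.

43, 36, 16, 15, 8, 7, 6 bp

ClaI sites (ATCGAT) start at positions 6, 21, 51, 87.
ClaI cuts after base 2 of each site, so after positions 7, 22, 52, 88.
Wfl7I sites (AGTACT) start at positions 27, 43.
Wfl7I cuts after base 4 of each site, so after positions 30, 46.
Combined cut positions: 7, 22, 30, 46, 52, 88.
Linear molecule, 6 cuts → 7 fragments:
  1–7 → 7 bp
  8–22 → 15 bp
  23–30 → 8 bp
  31–46 → 16 bp
  47–52 → 6 bp
  53–88 → 36 bp
  89–131 → 43 bp
Sorted largest to smallest: 43, 36, 16, 15, 8, 7, 6 bp.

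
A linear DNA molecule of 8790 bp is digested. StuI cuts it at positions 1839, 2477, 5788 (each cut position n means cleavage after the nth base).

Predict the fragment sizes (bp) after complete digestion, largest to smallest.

3311, 3002, 1839, 638 bp

Linear molecule, 3 cuts → 4 fragments:
  1839 − 0 = 1839 bp
  2477 − 1839 = 638 bp
  5788 − 2477 = 3311 bp
  8790 − 5788 = 3002 bp
Sorted largest to smallest: 3311, 3002, 1839, 638 bp.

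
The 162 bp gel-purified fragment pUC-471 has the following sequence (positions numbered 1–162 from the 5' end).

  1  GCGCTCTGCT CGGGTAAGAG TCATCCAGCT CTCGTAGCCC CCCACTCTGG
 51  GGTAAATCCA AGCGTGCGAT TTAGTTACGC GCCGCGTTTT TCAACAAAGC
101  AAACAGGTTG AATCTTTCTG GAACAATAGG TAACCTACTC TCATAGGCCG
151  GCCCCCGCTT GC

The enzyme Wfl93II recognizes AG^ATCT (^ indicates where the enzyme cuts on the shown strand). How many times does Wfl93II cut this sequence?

No occurrence of AGATCT is present in the sequence.
Wfl93II does not cut: 0 sites.

0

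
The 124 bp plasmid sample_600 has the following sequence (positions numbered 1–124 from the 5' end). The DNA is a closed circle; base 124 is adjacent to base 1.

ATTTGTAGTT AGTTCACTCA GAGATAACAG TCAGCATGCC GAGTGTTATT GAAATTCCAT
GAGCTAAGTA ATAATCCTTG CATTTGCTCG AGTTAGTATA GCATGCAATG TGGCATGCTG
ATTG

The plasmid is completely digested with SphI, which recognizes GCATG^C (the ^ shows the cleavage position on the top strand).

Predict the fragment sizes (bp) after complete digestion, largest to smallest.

SphI sites (GCATGC) start at positions 34, 101, 113.
SphI cuts after base 5 of each site (before the last base), so after positions 38, 105, 117.
Circular molecule, 3 cuts → 3 fragments:
  39–105 → 67 bp
  106–117 → 12 bp
  118–124 then 1–38 → 7 + 38 = 45 bp
Sorted largest to smallest: 67, 45, 12 bp.

67, 45, 12 bp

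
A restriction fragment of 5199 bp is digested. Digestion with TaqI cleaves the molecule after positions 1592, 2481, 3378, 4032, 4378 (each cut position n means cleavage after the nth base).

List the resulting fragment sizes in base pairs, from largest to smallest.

Linear molecule, 5 cuts → 6 fragments:
  1592 − 0 = 1592 bp
  2481 − 1592 = 889 bp
  3378 − 2481 = 897 bp
  4032 − 3378 = 654 bp
  4378 − 4032 = 346 bp
  5199 − 4378 = 821 bp
Sorted largest to smallest: 1592, 897, 889, 821, 654, 346 bp.

1592, 897, 889, 821, 654, 346 bp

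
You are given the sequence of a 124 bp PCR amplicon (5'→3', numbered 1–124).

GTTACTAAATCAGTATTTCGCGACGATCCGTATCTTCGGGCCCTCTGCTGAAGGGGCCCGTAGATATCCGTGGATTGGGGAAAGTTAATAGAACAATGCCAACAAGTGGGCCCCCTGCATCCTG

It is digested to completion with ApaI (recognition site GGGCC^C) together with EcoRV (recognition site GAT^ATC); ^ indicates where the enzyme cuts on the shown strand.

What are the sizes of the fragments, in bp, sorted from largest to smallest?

ApaI sites (GGGCCC) start at positions 38, 54, 108.
ApaI cuts after base 5 of each site (before the last base), so after positions 42, 58, 112.
The EcoRV site (GATATC) starts at position 63.
EcoRV cuts after base 3 of each site, so after position 65.
Combined cut positions: 42, 58, 65, 112.
Linear molecule, 4 cuts → 5 fragments:
  1–42 → 42 bp
  43–58 → 16 bp
  59–65 → 7 bp
  66–112 → 47 bp
  113–124 → 12 bp
Sorted largest to smallest: 47, 42, 16, 12, 7 bp.

47, 42, 16, 12, 7 bp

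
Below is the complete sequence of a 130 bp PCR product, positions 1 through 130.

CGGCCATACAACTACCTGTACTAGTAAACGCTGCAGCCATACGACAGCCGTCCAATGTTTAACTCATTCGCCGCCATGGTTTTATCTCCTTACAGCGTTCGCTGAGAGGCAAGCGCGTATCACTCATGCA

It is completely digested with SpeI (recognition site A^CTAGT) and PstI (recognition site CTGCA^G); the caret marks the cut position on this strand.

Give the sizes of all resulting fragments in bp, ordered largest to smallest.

95, 20, 15 bp

The SpeI site (ACTAGT) starts at position 20.
SpeI cuts after the first base of each site, so after position 20.
The PstI site (CTGCAG) starts at position 31.
PstI cuts after base 5 of each site (before the last base), so after position 35.
Combined cut positions: 20, 35.
Linear molecule, 2 cuts → 3 fragments:
  1–20 → 20 bp
  21–35 → 15 bp
  36–130 → 95 bp
Sorted largest to smallest: 95, 20, 15 bp.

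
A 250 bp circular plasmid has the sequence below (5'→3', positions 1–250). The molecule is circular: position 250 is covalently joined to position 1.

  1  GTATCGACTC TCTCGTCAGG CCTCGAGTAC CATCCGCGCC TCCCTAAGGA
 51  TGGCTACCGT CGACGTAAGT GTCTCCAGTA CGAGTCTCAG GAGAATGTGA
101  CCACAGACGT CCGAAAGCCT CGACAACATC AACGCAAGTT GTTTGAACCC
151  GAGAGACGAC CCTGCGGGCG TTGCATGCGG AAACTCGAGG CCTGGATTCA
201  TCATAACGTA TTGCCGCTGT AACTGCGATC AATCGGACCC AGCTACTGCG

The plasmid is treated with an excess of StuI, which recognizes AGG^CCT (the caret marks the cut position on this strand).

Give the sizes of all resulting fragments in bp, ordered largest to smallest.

170, 80 bp

StuI sites (AGGCCT) start at positions 18, 188.
StuI cuts after base 3 of each site, so after positions 20, 190.
Circular molecule, 2 cuts → 2 fragments:
  21–190 → 170 bp
  191–250 then 1–20 → 60 + 20 = 80 bp
Sorted largest to smallest: 170, 80 bp.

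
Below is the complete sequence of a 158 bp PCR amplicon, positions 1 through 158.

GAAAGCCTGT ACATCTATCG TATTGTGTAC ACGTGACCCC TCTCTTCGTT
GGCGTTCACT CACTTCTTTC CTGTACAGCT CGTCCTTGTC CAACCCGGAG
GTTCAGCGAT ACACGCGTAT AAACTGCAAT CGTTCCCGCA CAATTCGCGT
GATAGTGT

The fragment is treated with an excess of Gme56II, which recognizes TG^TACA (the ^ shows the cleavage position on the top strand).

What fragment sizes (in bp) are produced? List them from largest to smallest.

85, 46, 18, 9 bp

Gme56II sites (TGTACA) start at positions 8, 26, 72.
Gme56II cuts after base 2 of each site, so after positions 9, 27, 73.
Linear molecule, 3 cuts → 4 fragments:
  1–9 → 9 bp
  10–27 → 18 bp
  28–73 → 46 bp
  74–158 → 85 bp
Sorted largest to smallest: 85, 46, 18, 9 bp.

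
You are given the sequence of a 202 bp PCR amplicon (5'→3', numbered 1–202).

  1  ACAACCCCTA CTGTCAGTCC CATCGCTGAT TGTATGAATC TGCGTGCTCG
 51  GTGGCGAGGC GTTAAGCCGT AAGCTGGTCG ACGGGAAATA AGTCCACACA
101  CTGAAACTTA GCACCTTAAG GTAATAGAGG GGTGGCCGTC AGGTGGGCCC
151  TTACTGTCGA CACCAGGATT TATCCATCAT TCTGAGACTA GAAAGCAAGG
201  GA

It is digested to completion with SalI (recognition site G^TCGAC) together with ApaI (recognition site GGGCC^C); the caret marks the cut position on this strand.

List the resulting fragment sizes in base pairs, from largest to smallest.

SalI sites (GTCGAC) start at positions 77, 156.
SalI cuts after the first base of each site, so after positions 77, 156.
The ApaI site (GGGCCC) starts at position 145.
ApaI cuts after base 5 of each site (before the last base), so after position 149.
Combined cut positions: 77, 149, 156.
Linear molecule, 3 cuts → 4 fragments:
  1–77 → 77 bp
  78–149 → 72 bp
  150–156 → 7 bp
  157–202 → 46 bp
Sorted largest to smallest: 77, 72, 46, 7 bp.

77, 72, 46, 7 bp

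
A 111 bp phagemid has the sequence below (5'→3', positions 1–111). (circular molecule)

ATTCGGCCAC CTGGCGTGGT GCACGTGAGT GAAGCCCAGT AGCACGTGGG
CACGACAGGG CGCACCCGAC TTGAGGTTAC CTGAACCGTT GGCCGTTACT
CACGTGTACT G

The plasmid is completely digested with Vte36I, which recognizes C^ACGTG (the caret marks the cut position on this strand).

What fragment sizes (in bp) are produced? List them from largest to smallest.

Vte36I sites (CACGTG) start at positions 22, 43, 101.
Vte36I cuts after the first base of each site, so after positions 22, 43, 101.
Circular molecule, 3 cuts → 3 fragments:
  23–43 → 21 bp
  44–101 → 58 bp
  102–111 then 1–22 → 10 + 22 = 32 bp
Sorted largest to smallest: 58, 32, 21 bp.

58, 32, 21 bp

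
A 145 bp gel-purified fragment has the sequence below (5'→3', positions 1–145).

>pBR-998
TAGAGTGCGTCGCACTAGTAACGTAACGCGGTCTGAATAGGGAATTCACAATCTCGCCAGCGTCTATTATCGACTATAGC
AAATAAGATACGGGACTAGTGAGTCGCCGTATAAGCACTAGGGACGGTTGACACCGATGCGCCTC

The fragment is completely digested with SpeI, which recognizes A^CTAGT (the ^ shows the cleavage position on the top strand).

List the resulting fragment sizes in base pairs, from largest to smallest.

SpeI sites (ACTAGT) start at positions 14, 95.
SpeI cuts after the first base of each site, so after positions 14, 95.
Linear molecule, 2 cuts → 3 fragments:
  1–14 → 14 bp
  15–95 → 81 bp
  96–145 → 50 bp
Sorted largest to smallest: 81, 50, 14 bp.

81, 50, 14 bp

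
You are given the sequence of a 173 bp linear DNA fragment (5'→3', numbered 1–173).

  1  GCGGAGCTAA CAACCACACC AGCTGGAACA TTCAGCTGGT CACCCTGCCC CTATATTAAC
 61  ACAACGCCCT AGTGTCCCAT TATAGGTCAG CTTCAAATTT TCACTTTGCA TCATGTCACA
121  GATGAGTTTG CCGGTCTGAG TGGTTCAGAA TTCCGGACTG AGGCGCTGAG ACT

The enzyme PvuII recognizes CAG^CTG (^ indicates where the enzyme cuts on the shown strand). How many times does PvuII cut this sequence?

CAGCTG occurs starting at positions 20, 33.
PvuII cuts at 2 sites.

2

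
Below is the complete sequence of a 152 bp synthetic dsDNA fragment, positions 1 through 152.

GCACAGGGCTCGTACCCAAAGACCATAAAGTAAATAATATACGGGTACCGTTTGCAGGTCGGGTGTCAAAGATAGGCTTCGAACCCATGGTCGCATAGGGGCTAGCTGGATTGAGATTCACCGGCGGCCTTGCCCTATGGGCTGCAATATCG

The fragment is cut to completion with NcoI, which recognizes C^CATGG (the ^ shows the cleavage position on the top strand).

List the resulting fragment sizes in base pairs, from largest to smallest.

85, 67 bp

The NcoI site (CCATGG) starts at position 85.
NcoI cuts after the first base of each site, so after position 85.
Linear molecule, 1 cut → 2 fragments:
  1–85 → 85 bp
  86–152 → 67 bp
Sorted largest to smallest: 85, 67 bp.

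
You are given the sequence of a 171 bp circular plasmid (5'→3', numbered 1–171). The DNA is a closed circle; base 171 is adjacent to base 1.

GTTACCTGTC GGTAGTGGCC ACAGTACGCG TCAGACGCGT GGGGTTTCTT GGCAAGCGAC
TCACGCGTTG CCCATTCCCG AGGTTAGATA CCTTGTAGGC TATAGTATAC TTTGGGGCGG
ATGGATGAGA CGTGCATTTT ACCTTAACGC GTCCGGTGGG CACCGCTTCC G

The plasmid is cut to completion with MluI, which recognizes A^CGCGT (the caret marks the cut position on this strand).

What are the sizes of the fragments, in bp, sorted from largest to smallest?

84, 50, 28, 9 bp

MluI sites (ACGCGT) start at positions 26, 35, 63, 147.
MluI cuts after the first base of each site, so after positions 26, 35, 63, 147.
Circular molecule, 4 cuts → 4 fragments:
  27–35 → 9 bp
  36–63 → 28 bp
  64–147 → 84 bp
  148–171 then 1–26 → 24 + 26 = 50 bp
Sorted largest to smallest: 84, 50, 28, 9 bp.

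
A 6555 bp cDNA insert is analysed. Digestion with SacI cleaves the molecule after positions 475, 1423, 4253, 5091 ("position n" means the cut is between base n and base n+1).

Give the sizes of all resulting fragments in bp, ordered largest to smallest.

Linear molecule, 4 cuts → 5 fragments:
  475 − 0 = 475 bp
  1423 − 475 = 948 bp
  4253 − 1423 = 2830 bp
  5091 − 4253 = 838 bp
  6555 − 5091 = 1464 bp
Sorted largest to smallest: 2830, 1464, 948, 838, 475 bp.

2830, 1464, 948, 838, 475 bp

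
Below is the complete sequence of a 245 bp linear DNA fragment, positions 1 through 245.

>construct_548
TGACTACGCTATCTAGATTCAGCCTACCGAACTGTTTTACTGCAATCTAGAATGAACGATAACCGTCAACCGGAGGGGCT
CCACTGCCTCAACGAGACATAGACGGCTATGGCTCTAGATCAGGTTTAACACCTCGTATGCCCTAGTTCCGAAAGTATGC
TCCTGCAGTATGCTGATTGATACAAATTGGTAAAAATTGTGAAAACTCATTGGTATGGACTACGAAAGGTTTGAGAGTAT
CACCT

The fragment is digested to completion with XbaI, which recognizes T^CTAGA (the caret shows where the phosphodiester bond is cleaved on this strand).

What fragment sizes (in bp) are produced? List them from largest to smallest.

131, 68, 34, 12 bp

XbaI sites (TCTAGA) start at positions 12, 46, 114.
XbaI cuts after the first base of each site, so after positions 12, 46, 114.
Linear molecule, 3 cuts → 4 fragments:
  1–12 → 12 bp
  13–46 → 34 bp
  47–114 → 68 bp
  115–245 → 131 bp
Sorted largest to smallest: 131, 68, 34, 12 bp.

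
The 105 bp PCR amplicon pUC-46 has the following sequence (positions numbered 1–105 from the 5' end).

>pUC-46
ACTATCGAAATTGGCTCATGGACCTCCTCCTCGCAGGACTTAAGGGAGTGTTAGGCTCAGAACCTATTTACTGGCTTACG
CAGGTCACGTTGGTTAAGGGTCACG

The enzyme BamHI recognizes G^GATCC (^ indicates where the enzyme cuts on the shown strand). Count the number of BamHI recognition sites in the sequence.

0

No occurrence of GGATCC is present in the sequence.
BamHI does not cut: 0 sites.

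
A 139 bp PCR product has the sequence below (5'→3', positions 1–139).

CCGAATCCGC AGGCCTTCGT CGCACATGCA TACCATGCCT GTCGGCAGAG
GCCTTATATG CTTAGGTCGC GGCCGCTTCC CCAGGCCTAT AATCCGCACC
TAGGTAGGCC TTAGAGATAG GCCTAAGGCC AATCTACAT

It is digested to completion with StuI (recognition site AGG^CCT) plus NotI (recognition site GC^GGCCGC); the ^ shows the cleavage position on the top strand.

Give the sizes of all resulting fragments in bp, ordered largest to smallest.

38, 23, 19, 18, 15, 13, 13 bp

StuI sites (AGGCCT) start at positions 11, 49, 83, 106, 119.
StuI cuts after base 3 of each site, so after positions 13, 51, 85, 108, 121.
The NotI site (GCGGCCGC) starts at position 69.
NotI cuts after base 2 of each site, so after position 70.
Combined cut positions: 13, 51, 70, 85, 108, 121.
Linear molecule, 6 cuts → 7 fragments:
  1–13 → 13 bp
  14–51 → 38 bp
  52–70 → 19 bp
  71–85 → 15 bp
  86–108 → 23 bp
  109–121 → 13 bp
  122–139 → 18 bp
Sorted largest to smallest: 38, 23, 19, 18, 15, 13, 13 bp.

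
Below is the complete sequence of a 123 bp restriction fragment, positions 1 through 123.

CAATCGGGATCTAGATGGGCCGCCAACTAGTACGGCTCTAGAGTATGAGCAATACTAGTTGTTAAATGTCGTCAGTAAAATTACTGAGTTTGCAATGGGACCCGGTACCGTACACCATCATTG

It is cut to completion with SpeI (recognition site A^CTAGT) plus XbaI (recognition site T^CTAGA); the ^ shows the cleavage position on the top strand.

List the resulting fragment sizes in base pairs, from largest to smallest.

SpeI sites (ACTAGT) start at positions 26, 54.
SpeI cuts after the first base of each site, so after positions 26, 54.
XbaI sites (TCTAGA) start at positions 10, 37.
XbaI cuts after the first base of each site, so after positions 10, 37.
Combined cut positions: 10, 26, 37, 54.
Linear molecule, 4 cuts → 5 fragments:
  1–10 → 10 bp
  11–26 → 16 bp
  27–37 → 11 bp
  38–54 → 17 bp
  55–123 → 69 bp
Sorted largest to smallest: 69, 17, 16, 11, 10 bp.

69, 17, 16, 11, 10 bp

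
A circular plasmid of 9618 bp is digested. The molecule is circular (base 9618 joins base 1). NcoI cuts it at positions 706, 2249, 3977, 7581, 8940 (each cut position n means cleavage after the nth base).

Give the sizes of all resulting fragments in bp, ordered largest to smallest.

Circular molecule, 5 cuts → 5 fragments:
  2249 − 706 = 1543 bp
  3977 − 2249 = 1728 bp
  7581 − 3977 = 3604 bp
  8940 − 7581 = 1359 bp
  wrap: 9618 − 8940 + 706 = 1384 bp
Sorted largest to smallest: 3604, 1728, 1543, 1384, 1359 bp.

3604, 1728, 1543, 1384, 1359 bp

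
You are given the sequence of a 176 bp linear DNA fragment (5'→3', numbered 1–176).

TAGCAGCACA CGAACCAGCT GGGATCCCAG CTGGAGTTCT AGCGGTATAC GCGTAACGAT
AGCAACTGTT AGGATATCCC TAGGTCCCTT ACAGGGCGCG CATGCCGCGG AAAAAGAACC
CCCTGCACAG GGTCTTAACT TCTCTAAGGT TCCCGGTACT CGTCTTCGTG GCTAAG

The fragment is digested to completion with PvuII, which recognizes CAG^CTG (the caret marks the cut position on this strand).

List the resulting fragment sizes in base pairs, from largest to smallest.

146, 18, 12 bp

PvuII sites (CAGCTG) start at positions 16, 28.
PvuII cuts after base 3 of each site, so after positions 18, 30.
Linear molecule, 2 cuts → 3 fragments:
  1–18 → 18 bp
  19–30 → 12 bp
  31–176 → 146 bp
Sorted largest to smallest: 146, 18, 12 bp.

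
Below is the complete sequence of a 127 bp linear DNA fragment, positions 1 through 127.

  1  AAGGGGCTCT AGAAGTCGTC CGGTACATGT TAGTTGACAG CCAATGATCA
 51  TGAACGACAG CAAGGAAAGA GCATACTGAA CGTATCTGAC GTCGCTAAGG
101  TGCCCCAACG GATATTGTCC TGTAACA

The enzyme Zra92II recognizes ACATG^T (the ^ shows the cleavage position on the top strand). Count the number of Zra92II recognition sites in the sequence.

1

ACATGT occurs starting at position 25.
Zra92II cuts at 1 site.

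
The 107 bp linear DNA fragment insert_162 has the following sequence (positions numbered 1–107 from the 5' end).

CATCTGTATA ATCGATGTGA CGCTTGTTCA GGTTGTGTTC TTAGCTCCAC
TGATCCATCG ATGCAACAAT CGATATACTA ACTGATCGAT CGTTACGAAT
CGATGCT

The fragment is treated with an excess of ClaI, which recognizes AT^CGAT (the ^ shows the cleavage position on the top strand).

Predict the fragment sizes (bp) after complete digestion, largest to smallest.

46, 16, 14, 12, 12, 7 bp

ClaI sites (ATCGAT) start at positions 11, 57, 69, 85, 99.
ClaI cuts after base 2 of each site, so after positions 12, 58, 70, 86, 100.
Linear molecule, 5 cuts → 6 fragments:
  1–12 → 12 bp
  13–58 → 46 bp
  59–70 → 12 bp
  71–86 → 16 bp
  87–100 → 14 bp
  101–107 → 7 bp
Sorted largest to smallest: 46, 16, 14, 12, 12, 7 bp.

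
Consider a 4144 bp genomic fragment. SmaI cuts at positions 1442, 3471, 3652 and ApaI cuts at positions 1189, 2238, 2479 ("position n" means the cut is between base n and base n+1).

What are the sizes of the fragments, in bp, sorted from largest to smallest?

Combined cut positions (sorted): 1189, 1442, 2238, 2479, 3471, 3652.
Linear molecule, 6 cuts → 7 fragments:
  1189 − 0 = 1189 bp
  1442 − 1189 = 253 bp
  2238 − 1442 = 796 bp
  2479 − 2238 = 241 bp
  3471 − 2479 = 992 bp
  3652 − 3471 = 181 bp
  4144 − 3652 = 492 bp
Sorted largest to smallest: 1189, 992, 796, 492, 253, 241, 181 bp.

1189, 992, 796, 492, 253, 241, 181 bp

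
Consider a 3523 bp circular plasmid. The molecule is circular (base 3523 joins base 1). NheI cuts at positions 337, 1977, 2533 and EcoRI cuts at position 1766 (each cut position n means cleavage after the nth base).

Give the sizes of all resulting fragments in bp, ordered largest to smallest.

Combined cut positions (sorted): 337, 1766, 1977, 2533.
Circular molecule, 4 cuts → 4 fragments:
  1766 − 337 = 1429 bp
  1977 − 1766 = 211 bp
  2533 − 1977 = 556 bp
  wrap: 3523 − 2533 + 337 = 1327 bp
Sorted largest to smallest: 1429, 1327, 556, 211 bp.

1429, 1327, 556, 211 bp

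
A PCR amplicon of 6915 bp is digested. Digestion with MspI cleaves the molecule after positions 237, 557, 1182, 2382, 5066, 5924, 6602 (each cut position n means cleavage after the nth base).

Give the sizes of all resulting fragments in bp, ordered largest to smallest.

Linear molecule, 7 cuts → 8 fragments:
  237 − 0 = 237 bp
  557 − 237 = 320 bp
  1182 − 557 = 625 bp
  2382 − 1182 = 1200 bp
  5066 − 2382 = 2684 bp
  5924 − 5066 = 858 bp
  6602 − 5924 = 678 bp
  6915 − 6602 = 313 bp
Sorted largest to smallest: 2684, 1200, 858, 678, 625, 320, 313, 237 bp.

2684, 1200, 858, 678, 625, 320, 313, 237 bp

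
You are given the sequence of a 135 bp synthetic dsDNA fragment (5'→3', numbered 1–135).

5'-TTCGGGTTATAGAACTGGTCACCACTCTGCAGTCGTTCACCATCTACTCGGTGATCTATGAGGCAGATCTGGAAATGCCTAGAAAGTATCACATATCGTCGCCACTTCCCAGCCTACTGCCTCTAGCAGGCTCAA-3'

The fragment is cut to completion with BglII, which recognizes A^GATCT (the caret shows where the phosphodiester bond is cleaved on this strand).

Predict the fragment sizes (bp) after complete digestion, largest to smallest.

The BglII site (AGATCT) starts at position 65.
BglII cuts after the first base of each site, so after position 65.
Linear molecule, 1 cut → 2 fragments:
  1–65 → 65 bp
  66–135 → 70 bp
Sorted largest to smallest: 70, 65 bp.

70, 65 bp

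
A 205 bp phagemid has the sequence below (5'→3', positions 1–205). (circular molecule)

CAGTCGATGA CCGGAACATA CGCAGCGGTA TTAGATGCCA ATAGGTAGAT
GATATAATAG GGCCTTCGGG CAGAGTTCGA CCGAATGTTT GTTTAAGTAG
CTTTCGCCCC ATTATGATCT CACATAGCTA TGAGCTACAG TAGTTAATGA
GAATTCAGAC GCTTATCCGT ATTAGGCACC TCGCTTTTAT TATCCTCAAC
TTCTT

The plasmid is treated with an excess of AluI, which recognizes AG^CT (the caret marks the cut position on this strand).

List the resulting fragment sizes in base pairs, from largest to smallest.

AluI sites (AGCT) start at positions 99, 126, 133.
AluI cuts after base 2 of each site, so after positions 100, 127, 134.
Circular molecule, 3 cuts → 3 fragments:
  101–127 → 27 bp
  128–134 → 7 bp
  135–205 then 1–100 → 71 + 100 = 171 bp
Sorted largest to smallest: 171, 27, 7 bp.

171, 27, 7 bp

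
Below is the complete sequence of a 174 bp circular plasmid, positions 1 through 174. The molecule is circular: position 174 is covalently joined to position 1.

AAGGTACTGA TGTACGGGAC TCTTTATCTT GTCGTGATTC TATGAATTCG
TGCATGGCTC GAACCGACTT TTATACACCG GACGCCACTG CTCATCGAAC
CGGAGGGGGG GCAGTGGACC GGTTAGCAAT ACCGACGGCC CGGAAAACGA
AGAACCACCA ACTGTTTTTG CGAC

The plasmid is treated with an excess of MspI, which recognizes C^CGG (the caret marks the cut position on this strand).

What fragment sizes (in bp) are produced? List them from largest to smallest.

112, 22, 21, 19 bp

MspI sites (CCGG) start at positions 78, 100, 119, 140.
MspI cuts after the first base of each site, so after positions 78, 100, 119, 140.
Circular molecule, 4 cuts → 4 fragments:
  79–100 → 22 bp
  101–119 → 19 bp
  120–140 → 21 bp
  141–174 then 1–78 → 34 + 78 = 112 bp
Sorted largest to smallest: 112, 22, 21, 19 bp.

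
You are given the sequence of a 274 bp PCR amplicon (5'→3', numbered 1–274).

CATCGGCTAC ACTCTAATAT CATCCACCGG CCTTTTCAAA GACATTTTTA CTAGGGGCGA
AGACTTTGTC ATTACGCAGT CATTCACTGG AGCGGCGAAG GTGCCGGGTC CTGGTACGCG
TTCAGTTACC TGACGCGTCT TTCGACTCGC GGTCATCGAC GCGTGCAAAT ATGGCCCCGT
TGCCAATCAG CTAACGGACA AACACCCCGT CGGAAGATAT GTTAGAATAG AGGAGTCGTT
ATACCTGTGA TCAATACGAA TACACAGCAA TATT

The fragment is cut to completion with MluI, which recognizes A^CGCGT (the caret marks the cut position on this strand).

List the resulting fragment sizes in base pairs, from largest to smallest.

116, 115, 26, 17 bp

MluI sites (ACGCGT) start at positions 116, 133, 159.
MluI cuts after the first base of each site, so after positions 116, 133, 159.
Linear molecule, 3 cuts → 4 fragments:
  1–116 → 116 bp
  117–133 → 17 bp
  134–159 → 26 bp
  160–274 → 115 bp
Sorted largest to smallest: 116, 115, 26, 17 bp.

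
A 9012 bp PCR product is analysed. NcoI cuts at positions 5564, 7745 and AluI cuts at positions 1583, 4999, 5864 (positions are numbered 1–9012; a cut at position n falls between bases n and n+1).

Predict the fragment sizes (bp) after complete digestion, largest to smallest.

3416, 1881, 1583, 1267, 565, 300 bp

Combined cut positions (sorted): 1583, 4999, 5564, 5864, 7745.
Linear molecule, 5 cuts → 6 fragments:
  1583 − 0 = 1583 bp
  4999 − 1583 = 3416 bp
  5564 − 4999 = 565 bp
  5864 − 5564 = 300 bp
  7745 − 5864 = 1881 bp
  9012 − 7745 = 1267 bp
Sorted largest to smallest: 3416, 1881, 1583, 1267, 565, 300 bp.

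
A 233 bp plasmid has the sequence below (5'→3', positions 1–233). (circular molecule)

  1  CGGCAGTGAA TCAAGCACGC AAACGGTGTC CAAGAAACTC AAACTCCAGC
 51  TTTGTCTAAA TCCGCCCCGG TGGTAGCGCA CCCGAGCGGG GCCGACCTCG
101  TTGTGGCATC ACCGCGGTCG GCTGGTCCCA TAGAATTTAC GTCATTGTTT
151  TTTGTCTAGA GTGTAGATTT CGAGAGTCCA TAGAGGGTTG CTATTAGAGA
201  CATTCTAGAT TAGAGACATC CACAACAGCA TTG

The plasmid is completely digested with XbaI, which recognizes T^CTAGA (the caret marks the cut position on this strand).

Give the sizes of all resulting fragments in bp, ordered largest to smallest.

184, 49 bp

XbaI sites (TCTAGA) start at positions 155, 204.
XbaI cuts after the first base of each site, so after positions 155, 204.
Circular molecule, 2 cuts → 2 fragments:
  156–204 → 49 bp
  205–233 then 1–155 → 29 + 155 = 184 bp
Sorted largest to smallest: 184, 49 bp.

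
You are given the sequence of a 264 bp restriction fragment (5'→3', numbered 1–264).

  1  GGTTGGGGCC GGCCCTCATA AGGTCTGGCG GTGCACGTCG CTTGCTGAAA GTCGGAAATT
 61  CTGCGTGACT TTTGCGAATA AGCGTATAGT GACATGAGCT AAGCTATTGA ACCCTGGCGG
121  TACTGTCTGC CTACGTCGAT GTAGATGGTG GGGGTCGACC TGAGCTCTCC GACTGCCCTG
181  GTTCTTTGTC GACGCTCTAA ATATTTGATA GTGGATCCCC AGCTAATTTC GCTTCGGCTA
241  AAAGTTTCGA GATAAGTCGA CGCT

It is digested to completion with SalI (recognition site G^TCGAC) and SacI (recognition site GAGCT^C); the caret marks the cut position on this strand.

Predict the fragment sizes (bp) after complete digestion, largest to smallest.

SalI sites (GTCGAC) start at positions 154, 188, 256.
SalI cuts after the first base of each site, so after positions 154, 188, 256.
The SacI site (GAGCTC) starts at position 162.
SacI cuts after base 5 of each site (before the last base), so after position 166.
Combined cut positions: 154, 166, 188, 256.
Linear molecule, 4 cuts → 5 fragments:
  1–154 → 154 bp
  155–166 → 12 bp
  167–188 → 22 bp
  189–256 → 68 bp
  257–264 → 8 bp
Sorted largest to smallest: 154, 68, 22, 12, 8 bp.

154, 68, 22, 12, 8 bp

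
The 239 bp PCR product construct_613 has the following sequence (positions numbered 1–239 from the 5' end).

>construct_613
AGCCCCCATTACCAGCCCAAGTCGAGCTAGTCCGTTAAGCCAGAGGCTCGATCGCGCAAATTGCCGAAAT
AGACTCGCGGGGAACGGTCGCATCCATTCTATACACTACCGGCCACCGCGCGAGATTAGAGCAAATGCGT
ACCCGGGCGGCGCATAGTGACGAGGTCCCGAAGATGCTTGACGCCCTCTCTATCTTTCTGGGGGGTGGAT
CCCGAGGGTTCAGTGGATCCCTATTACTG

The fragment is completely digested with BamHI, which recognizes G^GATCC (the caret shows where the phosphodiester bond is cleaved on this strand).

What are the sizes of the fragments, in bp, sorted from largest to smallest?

207, 18, 14 bp

BamHI sites (GGATCC) start at positions 207, 225.
BamHI cuts after the first base of each site, so after positions 207, 225.
Linear molecule, 2 cuts → 3 fragments:
  1–207 → 207 bp
  208–225 → 18 bp
  226–239 → 14 bp
Sorted largest to smallest: 207, 18, 14 bp.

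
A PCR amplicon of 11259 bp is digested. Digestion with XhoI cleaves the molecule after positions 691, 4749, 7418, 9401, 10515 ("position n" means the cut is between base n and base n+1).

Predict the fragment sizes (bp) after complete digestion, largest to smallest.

Linear molecule, 5 cuts → 6 fragments:
  691 − 0 = 691 bp
  4749 − 691 = 4058 bp
  7418 − 4749 = 2669 bp
  9401 − 7418 = 1983 bp
  10515 − 9401 = 1114 bp
  11259 − 10515 = 744 bp
Sorted largest to smallest: 4058, 2669, 1983, 1114, 744, 691 bp.

4058, 2669, 1983, 1114, 744, 691 bp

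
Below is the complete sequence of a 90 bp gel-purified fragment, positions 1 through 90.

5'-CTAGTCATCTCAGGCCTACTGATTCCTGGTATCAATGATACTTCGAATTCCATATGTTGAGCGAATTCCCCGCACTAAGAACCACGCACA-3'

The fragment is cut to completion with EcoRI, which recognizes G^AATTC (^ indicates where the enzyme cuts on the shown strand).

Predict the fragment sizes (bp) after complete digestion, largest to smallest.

EcoRI sites (GAATTC) start at positions 45, 63.
EcoRI cuts after the first base of each site, so after positions 45, 63.
Linear molecule, 2 cuts → 3 fragments:
  1–45 → 45 bp
  46–63 → 18 bp
  64–90 → 27 bp
Sorted largest to smallest: 45, 27, 18 bp.

45, 27, 18 bp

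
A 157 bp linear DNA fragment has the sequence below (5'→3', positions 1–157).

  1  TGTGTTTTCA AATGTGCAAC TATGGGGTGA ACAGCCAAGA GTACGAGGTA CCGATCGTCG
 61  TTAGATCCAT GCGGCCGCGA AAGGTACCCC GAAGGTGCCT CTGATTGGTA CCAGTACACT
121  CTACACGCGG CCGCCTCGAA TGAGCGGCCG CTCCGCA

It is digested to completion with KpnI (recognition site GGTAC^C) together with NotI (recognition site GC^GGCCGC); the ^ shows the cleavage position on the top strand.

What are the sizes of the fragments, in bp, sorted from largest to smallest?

51, 24, 21, 17, 17, 15, 12 bp

KpnI sites (GGTACC) start at positions 47, 83, 107.
KpnI cuts after base 5 of each site (before the last base), so after positions 51, 87, 111.
NotI sites (GCGGCCGC) start at positions 71, 127, 144.
NotI cuts after base 2 of each site, so after positions 72, 128, 145.
Combined cut positions: 51, 72, 87, 111, 128, 145.
Linear molecule, 6 cuts → 7 fragments:
  1–51 → 51 bp
  52–72 → 21 bp
  73–87 → 15 bp
  88–111 → 24 bp
  112–128 → 17 bp
  129–145 → 17 bp
  146–157 → 12 bp
Sorted largest to smallest: 51, 24, 21, 17, 17, 15, 12 bp.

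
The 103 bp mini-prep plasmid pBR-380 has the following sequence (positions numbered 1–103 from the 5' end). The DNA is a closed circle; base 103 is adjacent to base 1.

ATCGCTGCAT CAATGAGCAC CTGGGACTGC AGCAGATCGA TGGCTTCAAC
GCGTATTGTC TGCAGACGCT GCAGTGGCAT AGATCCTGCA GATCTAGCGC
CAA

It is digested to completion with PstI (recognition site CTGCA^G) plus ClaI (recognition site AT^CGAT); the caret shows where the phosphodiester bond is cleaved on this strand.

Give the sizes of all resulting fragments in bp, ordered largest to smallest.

44, 27, 17, 9, 6 bp

PstI sites (CTGCAG) start at positions 27, 60, 69, 86.
PstI cuts after base 5 of each site (before the last base), so after positions 31, 64, 73, 90.
The ClaI site (ATCGAT) starts at position 36.
ClaI cuts after base 2 of each site, so after position 37.
Combined cut positions: 31, 37, 64, 73, 90.
Circular molecule, 5 cuts → 5 fragments:
  32–37 → 6 bp
  38–64 → 27 bp
  65–73 → 9 bp
  74–90 → 17 bp
  91–103 then 1–31 → 13 + 31 = 44 bp
Sorted largest to smallest: 44, 27, 17, 9, 6 bp.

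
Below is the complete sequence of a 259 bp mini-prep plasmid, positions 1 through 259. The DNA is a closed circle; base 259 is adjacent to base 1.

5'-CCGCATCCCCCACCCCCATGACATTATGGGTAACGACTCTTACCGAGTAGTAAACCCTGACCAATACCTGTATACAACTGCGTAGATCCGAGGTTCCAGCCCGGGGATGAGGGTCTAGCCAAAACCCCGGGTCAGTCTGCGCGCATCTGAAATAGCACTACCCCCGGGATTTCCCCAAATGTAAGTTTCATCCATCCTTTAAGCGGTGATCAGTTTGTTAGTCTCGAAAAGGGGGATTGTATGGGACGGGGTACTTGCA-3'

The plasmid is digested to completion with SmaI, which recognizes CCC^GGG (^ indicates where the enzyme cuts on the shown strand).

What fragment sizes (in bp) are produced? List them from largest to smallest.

SmaI sites (CCCGGG) start at positions 100, 126, 163.
SmaI cuts after base 3 of each site, so after positions 102, 128, 165.
Circular molecule, 3 cuts → 3 fragments:
  103–128 → 26 bp
  129–165 → 37 bp
  166–259 then 1–102 → 94 + 102 = 196 bp
Sorted largest to smallest: 196, 37, 26 bp.

196, 37, 26 bp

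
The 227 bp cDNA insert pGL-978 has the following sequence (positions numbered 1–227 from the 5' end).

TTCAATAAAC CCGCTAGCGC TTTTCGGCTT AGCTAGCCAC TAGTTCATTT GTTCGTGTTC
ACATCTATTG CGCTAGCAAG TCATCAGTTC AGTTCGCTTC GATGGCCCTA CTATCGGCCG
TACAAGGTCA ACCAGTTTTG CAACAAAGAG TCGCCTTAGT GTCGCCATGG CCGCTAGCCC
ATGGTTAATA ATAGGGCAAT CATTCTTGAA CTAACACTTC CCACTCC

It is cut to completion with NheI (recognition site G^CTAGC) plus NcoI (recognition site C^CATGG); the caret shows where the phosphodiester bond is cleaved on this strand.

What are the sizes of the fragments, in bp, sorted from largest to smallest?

93, 48, 40, 19, 13, 8, 6 bp

NheI sites (GCTAGC) start at positions 13, 32, 72, 173.
NheI cuts after the first base of each site, so after positions 13, 32, 72, 173.
NcoI sites (CCATGG) start at positions 165, 179.
NcoI cuts after the first base of each site, so after positions 165, 179.
Combined cut positions: 13, 32, 72, 165, 173, 179.
Linear molecule, 6 cuts → 7 fragments:
  1–13 → 13 bp
  14–32 → 19 bp
  33–72 → 40 bp
  73–165 → 93 bp
  166–173 → 8 bp
  174–179 → 6 bp
  180–227 → 48 bp
Sorted largest to smallest: 93, 48, 40, 19, 13, 8, 6 bp.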